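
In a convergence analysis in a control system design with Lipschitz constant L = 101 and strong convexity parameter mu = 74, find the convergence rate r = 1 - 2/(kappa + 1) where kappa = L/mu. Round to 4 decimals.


Step 1: Compute the condition number.
kappa = L/mu = 101/74 = 1.3649
Step 2: Compute the convergence rate.
r = 1 - 2/(kappa + 1) = 1 - 2*mu/(L + mu) = (L - mu)/(L + mu) = 27/175 = 0.1543


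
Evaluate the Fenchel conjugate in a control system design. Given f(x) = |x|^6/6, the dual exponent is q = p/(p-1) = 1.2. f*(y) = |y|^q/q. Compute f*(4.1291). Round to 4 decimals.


The conjugate exponent q satisfies 1/p + 1/q = 1.
p = 6, so q = 6/(6 - 1) = 1.2
|y|^q = 4.1291^1.2 = 5.4831
f*(4.1291) = 5.4831 / 1.2 = 4.5693


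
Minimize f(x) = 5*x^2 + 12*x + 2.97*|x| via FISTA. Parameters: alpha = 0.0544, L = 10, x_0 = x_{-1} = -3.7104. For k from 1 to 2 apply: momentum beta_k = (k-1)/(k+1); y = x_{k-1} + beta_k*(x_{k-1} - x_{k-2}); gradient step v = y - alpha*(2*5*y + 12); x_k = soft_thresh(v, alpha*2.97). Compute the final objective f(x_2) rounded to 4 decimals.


FISTA on f(x) = 5*x^2 + 12*x + 2.97*|x|
L = 10, alpha = 0.0544
Iteration 1: beta = 0.0, y = -3.7104 + 0.0*(-3.7104 + 3.7104) = -3.7104
  grad(y) = -25.104, v = y - alpha*grad = -2.3447
  prox(v) = soft_thresh(-2.3447, 0.1616) = -2.1832
Iteration 2: beta = 0.3333, y = -2.1832 + 0.3333*(-2.1832 + 3.7104) = -1.6741
  grad(y) = -4.741, v = y - alpha*grad = -1.4162
  prox(v) = soft_thresh(-1.4162, 0.1616) = -1.2546
f(x_2) = 5*(-1.2546)^2 + 12*(-1.2546) + 2.97*|-1.2546| = -3.4589


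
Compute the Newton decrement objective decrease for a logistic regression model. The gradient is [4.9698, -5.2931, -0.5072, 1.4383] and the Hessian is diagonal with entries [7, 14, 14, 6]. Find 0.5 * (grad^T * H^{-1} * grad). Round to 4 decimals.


Step 1: H is diagonal, so H^(-1) * g = [0.71, -0.3781, -0.0362, 0.2397].
Step 2: g^T H^(-1) g = sum_i g_i^2 / H_ii
  = (4.9698)^2/7 + (-5.2931)^2/14 + (-0.5072)^2/14 + (1.4383)^2/6
  = 3.5284 + 2.0012 + 0.0184 + 0.3448 = 5.8928
Step 3: Objective decrease = 0.5 * g^T H^(-1) g = 2.9464


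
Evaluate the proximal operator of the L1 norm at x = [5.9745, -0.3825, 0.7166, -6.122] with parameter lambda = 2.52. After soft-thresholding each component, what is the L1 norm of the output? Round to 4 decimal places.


Soft-thresholding with lambda = 2.52:
prox(5.9745) = sign(5.9745)*max(|5.9745| - 2.52, 0) = 3.4545
prox(-0.3825) = sign(-0.3825)*max(|-0.3825| - 2.52, 0) = 0.0
prox(0.7166) = sign(0.7166)*max(|0.7166| - 2.52, 0) = 0.0
prox(-6.122) = sign(-6.122)*max(|-6.122| - 2.52, 0) = -3.602
prox(x) = [3.4545, 0.0, 0.0, -3.602]
||prox(x)||_1 = 3.4545 + 0.0 + 0.0 + 3.602 = 7.0565


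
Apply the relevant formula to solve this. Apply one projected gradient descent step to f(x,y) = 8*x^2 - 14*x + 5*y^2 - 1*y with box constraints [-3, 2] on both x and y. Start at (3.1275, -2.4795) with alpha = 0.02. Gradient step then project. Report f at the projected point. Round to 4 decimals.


Step 1: Compute gradient at (3.1275, -2.4795).
grad_x = 2*8*3.1275 - 14 = 36.04
grad_y = 2*5*-2.4795 - 1 = -25.795
Step 2: Gradient step.
x_raw = 3.1275 - 0.02*36.04 = 2.4067
y_raw = -2.4795 - 0.02*-25.795 = -1.9636
Step 3: Project onto [-3, 2].
x_proj = clip(2.4067) = 2.0
y_proj = clip(-1.9636) = -1.9636
Step 4: Evaluate f.
f(2.0, -1.9636) = 25.2422


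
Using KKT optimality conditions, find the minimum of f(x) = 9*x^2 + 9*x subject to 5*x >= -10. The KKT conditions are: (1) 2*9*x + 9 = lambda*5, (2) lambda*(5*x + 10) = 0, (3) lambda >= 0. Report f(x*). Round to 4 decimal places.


Step 1: Try lambda = 0 (constraint inactive).
Stationarity: 2*9*x + 9 = 0
x* = -9/(2*9) = -0.5
Check constraint: 5*-0.5 = -2.5 >= -10 -- satisfied.
Step 2: Compute optimal value.
f(x*) = 9*(-0.5)^2 + 9*(-0.5) = -2.25


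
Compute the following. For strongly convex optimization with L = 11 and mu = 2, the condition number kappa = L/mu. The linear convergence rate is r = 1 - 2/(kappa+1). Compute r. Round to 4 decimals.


Step 1: Compute the condition number.
kappa = L/mu = 11/2 = 5.5
Step 2: Compute the convergence rate.
r = 1 - 2/(kappa + 1) = 1 - 2*mu/(L + mu) = (L - mu)/(L + mu) = 9/13 = 0.6923


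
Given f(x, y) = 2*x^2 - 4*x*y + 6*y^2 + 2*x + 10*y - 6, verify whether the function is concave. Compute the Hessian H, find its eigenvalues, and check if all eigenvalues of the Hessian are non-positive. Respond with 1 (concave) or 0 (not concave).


The Hessian of f(x,y) = 2*x^2 - 4*x*y + 6*y^2 + 2*x + 10*y - 6 is:
H = [[4, -4], [-4, 12]]
Trace = 4 + 12 = 16
Determinant = 4*12 - (-4)^2 = 32
Discriminant = (16)^2 - 4*32 = 128.0
Eigenvalues: lambda_1 = 2.3431, lambda_2 = 13.6569
The function is not concave.

0


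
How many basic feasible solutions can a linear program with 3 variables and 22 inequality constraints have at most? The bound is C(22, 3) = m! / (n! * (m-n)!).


Each vertex corresponds to some choice of n active constraints out of m, so the number of vertices is at most C(m, n) = m! / (n!(m-n)!).
m = 22, n = 3
Numerator: 22 * 21 * 20
Denominator: 3! = 6
C(22, 3) = 1540


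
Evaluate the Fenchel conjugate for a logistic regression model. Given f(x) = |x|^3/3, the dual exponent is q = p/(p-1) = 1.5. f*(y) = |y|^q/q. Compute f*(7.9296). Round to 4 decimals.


The conjugate exponent q satisfies 1/p + 1/q = 1.
p = 3, so q = 3/(3 - 1) = 1.5
|y|^q = 7.9296^1.5 = 22.3294
f*(7.9296) = 22.3294 / 1.5 = 14.8863


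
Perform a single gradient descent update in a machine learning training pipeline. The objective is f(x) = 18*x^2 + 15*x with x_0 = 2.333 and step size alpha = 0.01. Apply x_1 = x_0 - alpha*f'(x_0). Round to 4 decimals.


We compute the gradient at x_0 and apply the update.
f'(x) = 36*x + 15
f'(2.333) = 36*2.333 + 15 = 98.988
x_1 = 2.333 - 0.01*98.988 = 1.3431


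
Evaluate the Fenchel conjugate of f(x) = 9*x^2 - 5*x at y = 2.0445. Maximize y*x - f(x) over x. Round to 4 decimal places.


f*(y) = sup_x {y*x - a*x^2 - b*x} = sup_x {(y-b)*x - a*x^2}
FOC: (y - b) - 2a*x = 0 => x* = (y - b)/(2a)
x* = (2.0445 + 5)/(2*9) = 0.3914
f*(2.0445) = (y-b)^2/(4a) = (2.0445 + 5)^2/(4*9)
= 49.625/36 = 1.3785


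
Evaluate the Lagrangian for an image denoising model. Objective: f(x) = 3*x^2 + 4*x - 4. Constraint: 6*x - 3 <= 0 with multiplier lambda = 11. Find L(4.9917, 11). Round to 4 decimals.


Step 1: Evaluate f(x).
f(4.9917) = 3*4.9917^2 + 4*4.9917 - 4 = 90.718
Step 2: Evaluate g(x).
g(4.9917) = 6*4.9917 - 3 = 26.9502
Step 3: Compute Lagrangian.
L = 90.718 + 11*26.9502 = 387.1702


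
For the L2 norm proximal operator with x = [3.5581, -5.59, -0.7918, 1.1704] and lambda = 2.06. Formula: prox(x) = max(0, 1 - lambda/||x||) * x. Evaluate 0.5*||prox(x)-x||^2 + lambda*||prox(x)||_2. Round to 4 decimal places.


Step 1: Compute ||x||.
||x|| = 6.7753
Step 2: Compute scaling factor.
scale = max(0, 1 - 2.06/6.7753) = 0.696
Step 3: prox(x) = [2.4763, -3.8904, -0.5511, 0.8145]
||prox(x)|| = 4.7153
Step 4: Proximal objective.
0.5*||prox-x||^2 = 2.1218
lambda*||prox|| = 9.7135
Total = 11.8354


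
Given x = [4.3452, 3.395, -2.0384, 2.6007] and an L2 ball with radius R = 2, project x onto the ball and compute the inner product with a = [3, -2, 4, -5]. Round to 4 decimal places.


Step 1: Compute ||x|| (intermediates to 6 decimals).
||x|| = sqrt(4.3452^2 + 3.395^2 + (-2.0384)^2 + 2.6007^2) = 6.428492
Step 2: Project.
Since ||x|| > R, scale = R/||x|| = 2/6.428492 = 0.311115, proj(x) = scale * x
proj(x) = [1.351857, 1.056235, -0.634177, 0.809117]
Step 3: Dot product.
a^T * proj(x) = 3*1.351857 - 2*1.056235 + 4*(-0.634177) - 5*0.809117 = -4.6392


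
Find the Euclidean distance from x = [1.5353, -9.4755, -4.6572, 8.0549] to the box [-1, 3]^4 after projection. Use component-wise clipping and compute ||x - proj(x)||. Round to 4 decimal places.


Project each component onto [-1, 3].
clip(1.5353) = 1.5353, clip(-9.4755) = -1.0, clip(-4.6572) = -1.0, clip(8.0549) = 3.0
Projection = [1.5353, -1.0, -1.0, 3.0]
Squared diffs: [0.0, 71.8341, 13.3751, 25.552]
Distance = sqrt(110.7612) = 10.5243


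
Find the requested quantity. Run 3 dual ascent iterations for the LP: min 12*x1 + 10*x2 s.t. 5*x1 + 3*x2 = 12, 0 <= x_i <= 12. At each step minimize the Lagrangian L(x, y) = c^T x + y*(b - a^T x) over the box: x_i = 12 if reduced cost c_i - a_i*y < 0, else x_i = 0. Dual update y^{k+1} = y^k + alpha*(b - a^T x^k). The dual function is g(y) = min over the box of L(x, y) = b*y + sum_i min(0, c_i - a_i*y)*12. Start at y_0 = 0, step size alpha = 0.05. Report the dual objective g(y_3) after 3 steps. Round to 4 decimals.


Dual ascent for LP: min 12*x1 + 10*x2, 5*x1 + 3*x2 = 12, 0 <= x_i <= 12
Step 1: y^k = 0.0, reduced costs: (12.0, 10.0)
  x^k = (0.0, 0.0), subgradient = b - a^T x = 12.0
  y^{k+1} = 0.0 + 0.05*12.0 = 0.6
Step 2: y^k = 0.6, reduced costs: (9.0, 8.2)
  x^k = (0.0, 0.0), subgradient = b - a^T x = 12.0
  y^{k+1} = 0.6 + 0.05*12.0 = 1.2
Step 3: y^k = 1.2, reduced costs: (6.0, 6.4)
  x^k = (0.0, 0.0), subgradient = b - a^T x = 12.0
  y^{k+1} = 1.2 + 0.05*12.0 = 1.8
Dual objective at y_3 = 1.8: reduced costs (3.0, 4.6), box minimizer x = (0.0, 0.0)
g(y_3) = b*y + (c1 - a1*y)*x1 + (c2 - a2*y)*x2 = 12*1.8 + 3.0*0.0 + 4.6*0.0 = 21.6 + 0.0 + 0.0 = 21.6


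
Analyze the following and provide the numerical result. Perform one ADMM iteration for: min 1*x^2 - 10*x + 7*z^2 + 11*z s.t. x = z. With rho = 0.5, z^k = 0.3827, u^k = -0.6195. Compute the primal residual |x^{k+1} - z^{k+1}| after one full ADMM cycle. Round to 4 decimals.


ADMM iteration with rho = 0.5, z^k = 0.3827, u^k = -0.6195
Step 1: x-update.
Minimize 1*x^2 - 10*x + (0.5/2)*(x - 0.3827 - 0.6195)^2
FOC: (2*1 + 0.5)*x = 10 + 0.5*(0.3827 + 0.6195)
x^{k+1} = 4.2004
Step 2: z-update.
Minimize 7*z^2 + 11*z + (0.5/2)*(4.2004 - z - 0.6195)^2
FOC: (2*7 + 0.5)*z = -11 + 0.5*(4.2004 - 0.6195)
z^{k+1} = -0.6351
Step 3: u-update.
u^{k+1} = -0.6195 + 4.2004 + 0.6351 = 4.2161
Step 4: Primal residual = |4.2004 + 0.6351| = 4.8356


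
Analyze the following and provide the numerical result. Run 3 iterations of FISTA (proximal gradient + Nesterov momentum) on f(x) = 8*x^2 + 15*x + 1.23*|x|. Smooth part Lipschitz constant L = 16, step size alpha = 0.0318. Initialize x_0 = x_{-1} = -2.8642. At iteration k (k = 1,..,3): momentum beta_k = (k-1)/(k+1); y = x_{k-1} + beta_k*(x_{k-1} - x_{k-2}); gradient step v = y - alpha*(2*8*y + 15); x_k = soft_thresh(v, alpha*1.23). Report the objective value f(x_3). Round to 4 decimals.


FISTA on f(x) = 8*x^2 + 15*x + 1.23*|x|
L = 16, alpha = 0.0318
Iteration 1: beta = 0.0, y = -2.8642 + 0.0*(-2.8642 + 2.8642) = -2.8642
  grad(y) = -30.8272, v = y - alpha*grad = -1.8839
  prox(v) = soft_thresh(-1.8839, 0.0391) = -1.8448
Iteration 2: beta = 0.3333, y = -1.8448 + 0.3333*(-1.8448 + 2.8642) = -1.505
  grad(y) = -9.0796, v = y - alpha*grad = -1.2162
  prox(v) = soft_thresh(-1.2162, 0.0391) = -1.1771
Iteration 3: beta = 0.5, y = -1.1771 + 0.5*(-1.1771 + 1.8448) = -0.8433
  grad(y) = 1.5071, v = y - alpha*grad = -0.8912
  prox(v) = soft_thresh(-0.8912, 0.0391) = -0.8521
f(x_3) = 8*(-0.8521)^2 + 15*(-0.8521) + 1.23*|-0.8521| = -5.9248


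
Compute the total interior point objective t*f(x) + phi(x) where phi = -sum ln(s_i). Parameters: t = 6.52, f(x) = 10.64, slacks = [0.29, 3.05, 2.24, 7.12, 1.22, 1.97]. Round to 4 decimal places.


Step 1: Compute log-barrier.
ln values: [-1.2379, 1.1151, 0.8065, 1.9629, 0.1989, 0.678]
phi = -(-1.2379 + 1.1151 + 0.8065 + 1.9629 + 0.1989 + 0.678) = -3.5235
Step 2: Compute augmented objective.
t*f(x) = 6.52*10.64 = 69.3728
Total = 69.3728 - 3.5235 = 65.8493


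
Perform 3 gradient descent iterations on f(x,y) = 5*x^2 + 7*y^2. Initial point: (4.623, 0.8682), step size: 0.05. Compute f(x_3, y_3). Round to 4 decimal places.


Gradient descent on f(x,y) = 5*x^2 + 7*y^2.
Starting point: (4.623, 0.8682), alpha = 0.05
Step 1: grad_x = 2*5*4.623 = 46.23, grad_y = 2*7*0.8682 = 12.1548
  x_1 = 4.623 - 0.05*46.23 = 2.3115
  y_1 = 0.8682 - 0.05*12.1548 = 0.2605
Step 2: grad_x = 2*5*2.3115 = 23.115, grad_y = 2*7*0.2605 = 3.6464
  x_2 = 2.3115 - 0.05*23.115 = 1.1558
  y_2 = 0.2605 - 0.05*3.6464 = 0.0781
Step 3: grad_x = 2*5*1.1558 = 11.5575, grad_y = 2*7*0.0781 = 1.0939
  x_3 = 1.1558 - 0.05*11.5575 = 0.5779
  y_3 = 0.0781 - 0.05*1.0939 = 0.0234
f(0.5779, 0.0234) = 5*0.5779^2 + 7*0.0234^2 = 1.6735


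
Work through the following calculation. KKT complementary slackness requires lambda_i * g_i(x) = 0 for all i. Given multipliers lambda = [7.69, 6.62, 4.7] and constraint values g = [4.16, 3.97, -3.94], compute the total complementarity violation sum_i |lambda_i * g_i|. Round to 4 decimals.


KKT complementary slackness check:
lambda_1 * g_1 = 7.69 * 4.16 = 31.9904
lambda_2 * g_2 = 6.62 * 3.97 = 26.2814
lambda_3 * g_3 = 4.7 * -3.94 = -18.518
Total violation = 31.9904 + 26.2814 + 18.518 = 76.7898


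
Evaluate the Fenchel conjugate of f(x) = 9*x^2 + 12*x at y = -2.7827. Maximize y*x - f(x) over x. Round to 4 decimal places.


f*(y) = sup_x {y*x - a*x^2 - b*x} = sup_x {(y-b)*x - a*x^2}
FOC: (y - b) - 2a*x = 0 => x* = (y - b)/(2a)
x* = (-2.7827 - 12)/(2*9) = -0.8213
f*(-2.7827) = (y-b)^2/(4a) = (-2.7827 - 12)^2/(4*9)
= 218.5282/36 = 6.0702


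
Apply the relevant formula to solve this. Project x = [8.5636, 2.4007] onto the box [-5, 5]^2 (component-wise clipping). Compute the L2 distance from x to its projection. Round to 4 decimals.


Project each component onto [-5, 5].
clip(8.5636) = 5.0, clip(2.4007) = 2.4007
Projection = [5.0, 2.4007]
Squared diffs: [12.6992, 0.0]
Distance = sqrt(12.6992) = 3.5636


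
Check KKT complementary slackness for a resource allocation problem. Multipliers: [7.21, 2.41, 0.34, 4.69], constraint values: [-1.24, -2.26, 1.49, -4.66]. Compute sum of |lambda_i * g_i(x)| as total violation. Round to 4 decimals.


KKT complementary slackness check:
lambda_1 * g_1 = 7.21 * -1.24 = -8.9404
lambda_2 * g_2 = 2.41 * -2.26 = -5.4466
lambda_3 * g_3 = 0.34 * 1.49 = 0.5066
lambda_4 * g_4 = 4.69 * -4.66 = -21.8554
Total violation = 8.9404 + 5.4466 + 0.5066 + 21.8554 = 36.749


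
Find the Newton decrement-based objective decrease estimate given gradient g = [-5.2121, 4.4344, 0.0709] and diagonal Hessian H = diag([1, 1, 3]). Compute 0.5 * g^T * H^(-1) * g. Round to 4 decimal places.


Step 1: H is diagonal, so H^(-1) * g = [-5.2121, 4.4344, 0.0236].
Step 2: g^T H^(-1) g = sum_i g_i^2 / H_ii
  = (-5.2121)^2/1 + (4.4344)^2/1 + (0.0709)^2/3
  = 27.166 + 19.6639 + 0.0017 = 46.8316
Step 3: Objective decrease = 0.5 * g^T H^(-1) g = 23.4158


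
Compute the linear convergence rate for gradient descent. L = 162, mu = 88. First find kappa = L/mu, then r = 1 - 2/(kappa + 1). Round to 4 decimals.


Step 1: Compute the condition number.
kappa = L/mu = 162/88 = 1.8409
Step 2: Compute the convergence rate.
r = 1 - 2/(kappa + 1) = 1 - 2*mu/(L + mu) = (L - mu)/(L + mu) = 74/250 = 0.296


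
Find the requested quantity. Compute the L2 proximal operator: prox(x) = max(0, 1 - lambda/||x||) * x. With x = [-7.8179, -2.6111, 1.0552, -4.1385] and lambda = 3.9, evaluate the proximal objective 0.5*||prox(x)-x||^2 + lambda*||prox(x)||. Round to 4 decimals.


Step 1: Compute ||x||.
||x|| = 9.2832
Step 2: Compute scaling factor.
scale = max(0, 1 - 3.9/9.2832) = 0.5799
Step 3: prox(x) = [-4.5335, -1.5141, 0.6119, -2.3999]
||prox(x)|| = 5.3832
Step 4: Proximal objective.
0.5*||prox-x||^2 = 7.605
lambda*||prox|| = 20.9945
Total = 28.5995


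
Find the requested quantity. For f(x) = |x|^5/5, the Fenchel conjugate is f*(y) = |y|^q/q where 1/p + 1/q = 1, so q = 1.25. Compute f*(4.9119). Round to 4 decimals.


The conjugate exponent q satisfies 1/p + 1/q = 1.
p = 5, so q = 5/(5 - 1) = 1.25
|y|^q = 4.9119^1.25 = 7.3124
f*(4.9119) = 7.3124 / 1.25 = 5.8499


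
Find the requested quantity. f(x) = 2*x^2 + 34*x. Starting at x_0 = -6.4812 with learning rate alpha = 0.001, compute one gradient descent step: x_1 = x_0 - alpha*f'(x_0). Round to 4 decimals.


We compute the gradient at x_0 and apply the update.
f'(x) = 4*x + 34
f'(-6.4812) = 4*-6.4812 + 34 = 8.0752
x_1 = -6.4812 - 0.001*8.0752 = -6.4893


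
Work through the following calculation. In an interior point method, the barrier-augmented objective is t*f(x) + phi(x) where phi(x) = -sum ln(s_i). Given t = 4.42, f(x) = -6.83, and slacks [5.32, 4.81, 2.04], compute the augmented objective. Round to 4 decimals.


Step 1: Compute log-barrier.
ln values: [1.6715, 1.5707, 0.7129]
phi = -(1.6715 + 1.5707 + 0.7129) = -3.9551
Step 2: Compute augmented objective.
t*f(x) = 4.42*-6.83 = -30.1886
Total = -30.1886 - 3.9551 = -34.1437


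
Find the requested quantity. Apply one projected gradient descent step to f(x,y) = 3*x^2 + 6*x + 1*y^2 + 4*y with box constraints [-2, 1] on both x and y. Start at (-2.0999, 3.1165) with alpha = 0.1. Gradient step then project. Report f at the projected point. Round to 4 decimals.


Step 1: Compute gradient at (-2.0999, 3.1165).
grad_x = 2*3*-2.0999 + 6 = -6.5994
grad_y = 2*1*3.1165 + 4 = 10.233
Step 2: Gradient step.
x_raw = -2.0999 - 0.1*-6.5994 = -1.44
y_raw = 3.1165 - 0.1*10.233 = 2.0932
Step 3: Project onto [-2, 1].
x_proj = clip(-1.44) = -1.44
y_proj = clip(2.0932) = 1.0
Step 4: Evaluate f.
f(-1.44, 1.0) = 2.5807


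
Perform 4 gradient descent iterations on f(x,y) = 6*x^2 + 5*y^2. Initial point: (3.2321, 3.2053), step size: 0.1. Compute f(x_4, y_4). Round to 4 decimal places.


Gradient descent on f(x,y) = 6*x^2 + 5*y^2.
Starting point: (3.2321, 3.2053), alpha = 0.1
Step 1: grad_x = 2*6*3.2321 = 38.7852, grad_y = 2*5*3.2053 = 32.053
  x_1 = 3.2321 - 0.1*38.7852 = -0.6464
  y_1 = 3.2053 - 0.1*32.053 = 0.0
Step 2: grad_x = 2*6*-0.6464 = -7.757, grad_y = 2*5*0.0 = 0.0
  x_2 = -0.6464 - 0.1*-7.757 = 0.1293
  y_2 = 0.0 - 0.1*0.0 = 0.0
Step 3: grad_x = 2*6*0.1293 = 1.5514, grad_y = 2*5*0.0 = 0.0
  x_3 = 0.1293 - 0.1*1.5514 = -0.0259
  y_3 = 0.0 - 0.1*0.0 = 0.0
Step 4: grad_x = 2*6*-0.0259 = -0.3103, grad_y = 2*5*0.0 = 0.0
  x_4 = -0.0259 - 0.1*-0.3103 = 0.0052
  y_4 = 0.0 - 0.1*0.0 = 0.0
f(0.0052, 0.0) = 6*0.0052^2 + 5*0.0^2 = 0.0002


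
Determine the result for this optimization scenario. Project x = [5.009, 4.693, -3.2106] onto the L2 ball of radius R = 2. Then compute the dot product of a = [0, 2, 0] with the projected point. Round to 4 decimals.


Step 1: Compute ||x|| (intermediates to 6 decimals).
||x|| = sqrt(5.009^2 + 4.693^2 + (-3.2106)^2) = 7.577749
Step 2: Project.
Since ||x|| > R, scale = R/||x|| = 2/7.577749 = 0.263931, proj(x) = scale * x
proj(x) = [1.32203, 1.238628, -0.847377]
Step 3: Dot product.
a^T * proj(x) = 0*1.32203 + 2*1.238628 + 0*(-0.847377) = 2.4773


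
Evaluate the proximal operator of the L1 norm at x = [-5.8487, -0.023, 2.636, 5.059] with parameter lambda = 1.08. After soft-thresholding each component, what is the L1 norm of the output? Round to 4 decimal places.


Soft-thresholding with lambda = 1.08:
prox(-5.8487) = sign(-5.8487)*max(|-5.8487| - 1.08, 0) = -4.7687
prox(-0.023) = sign(-0.023)*max(|-0.023| - 1.08, 0) = 0.0
prox(2.636) = sign(2.636)*max(|2.636| - 1.08, 0) = 1.556
prox(5.059) = sign(5.059)*max(|5.059| - 1.08, 0) = 3.979
prox(x) = [-4.7687, 0.0, 1.556, 3.979]
||prox(x)||_1 = 4.7687 + 0.0 + 1.556 + 3.979 = 10.3037


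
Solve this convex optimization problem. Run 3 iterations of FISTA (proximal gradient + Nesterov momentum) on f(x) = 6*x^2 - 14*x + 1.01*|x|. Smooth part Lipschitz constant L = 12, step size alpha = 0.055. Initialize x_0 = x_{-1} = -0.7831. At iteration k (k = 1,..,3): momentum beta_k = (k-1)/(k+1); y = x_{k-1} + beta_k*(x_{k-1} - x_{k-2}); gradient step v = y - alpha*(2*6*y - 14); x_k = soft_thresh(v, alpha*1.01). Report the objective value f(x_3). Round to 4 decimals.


FISTA on f(x) = 6*x^2 - 14*x + 1.01*|x|
L = 12, alpha = 0.055
Iteration 1: beta = 0.0, y = -0.7831 + 0.0*(-0.7831 + 0.7831) = -0.7831
  grad(y) = -23.3972, v = y - alpha*grad = 0.5037
  prox(v) = soft_thresh(0.5037, 0.0556) = 0.4482
Iteration 2: beta = 0.3333, y = 0.4482 + 0.3333*(0.4482 + 0.7831) = 0.8586
  grad(y) = -3.6965, v = y - alpha*grad = 1.0619
  prox(v) = soft_thresh(1.0619, 0.0556) = 1.0064
Iteration 3: beta = 0.5, y = 1.0064 + 0.5*(1.0064 - 0.4482) = 1.2855
  grad(y) = 1.4257, v = y - alpha*grad = 1.2071
  prox(v) = soft_thresh(1.2071, 0.0556) = 1.1515
f(x_3) = 6*1.1515^2 - 14*1.1515 + 1.01*|1.1515| = -7.0023


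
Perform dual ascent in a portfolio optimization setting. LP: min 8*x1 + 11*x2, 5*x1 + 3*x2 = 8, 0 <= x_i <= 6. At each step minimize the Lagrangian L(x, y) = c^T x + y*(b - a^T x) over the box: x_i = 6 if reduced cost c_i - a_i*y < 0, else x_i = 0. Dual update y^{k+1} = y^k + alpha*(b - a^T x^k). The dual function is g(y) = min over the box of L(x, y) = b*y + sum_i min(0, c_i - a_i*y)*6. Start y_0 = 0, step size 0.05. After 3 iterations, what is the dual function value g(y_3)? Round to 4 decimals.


Dual ascent for LP: min 8*x1 + 11*x2, 5*x1 + 3*x2 = 8, 0 <= x_i <= 6
Step 1: y^k = 0.0, reduced costs: (8.0, 11.0)
  x^k = (0.0, 0.0), subgradient = b - a^T x = 8.0
  y^{k+1} = 0.0 + 0.05*8.0 = 0.4
Step 2: y^k = 0.4, reduced costs: (6.0, 9.8)
  x^k = (0.0, 0.0), subgradient = b - a^T x = 8.0
  y^{k+1} = 0.4 + 0.05*8.0 = 0.8
Step 3: y^k = 0.8, reduced costs: (4.0, 8.6)
  x^k = (0.0, 0.0), subgradient = b - a^T x = 8.0
  y^{k+1} = 0.8 + 0.05*8.0 = 1.2
Dual objective at y_3 = 1.2: reduced costs (2.0, 7.4), box minimizer x = (0.0, 0.0)
g(y_3) = b*y + (c1 - a1*y)*x1 + (c2 - a2*y)*x2 = 8*1.2 + 2.0*0.0 + 7.4*0.0 = 9.6 + 0.0 + 0.0 = 9.6


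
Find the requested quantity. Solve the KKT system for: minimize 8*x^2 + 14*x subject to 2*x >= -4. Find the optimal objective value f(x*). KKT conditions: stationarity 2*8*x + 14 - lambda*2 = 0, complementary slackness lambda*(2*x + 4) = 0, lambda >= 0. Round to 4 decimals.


Step 1: Try lambda = 0 (constraint inactive).
Stationarity: 2*8*x + 14 = 0
x* = -14/(2*8) = -0.875
Check constraint: 2*-0.875 = -1.75 >= -4 -- satisfied.
Step 2: Compute optimal value.
f(x*) = 8*(-0.875)^2 + 14*(-0.875) = -6.125


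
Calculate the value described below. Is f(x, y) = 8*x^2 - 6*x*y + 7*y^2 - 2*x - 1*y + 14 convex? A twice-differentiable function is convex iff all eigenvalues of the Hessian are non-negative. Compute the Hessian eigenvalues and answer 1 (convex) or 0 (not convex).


The Hessian of f(x,y) = 8*x^2 - 6*x*y + 7*y^2 - 2*x - 1*y + 14 is:
H = [[16, -6], [-6, 14]]
Trace = 16 + 14 = 30
Determinant = 16*14 - (-6)^2 = 188
Discriminant = (30)^2 - 4*188 = 148.0
Eigenvalues: lambda_1 = 8.9172, lambda_2 = 21.0828
The function is convex.

1


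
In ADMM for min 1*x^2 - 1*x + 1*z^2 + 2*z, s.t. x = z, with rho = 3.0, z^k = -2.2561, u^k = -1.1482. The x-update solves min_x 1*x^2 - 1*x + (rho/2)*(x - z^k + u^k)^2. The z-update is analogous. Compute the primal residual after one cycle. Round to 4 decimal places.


ADMM iteration with rho = 3.0, z^k = -2.2561, u^k = -1.1482
Step 1: x-update.
Minimize 1*x^2 - 1*x + (3.0/2)*(x + 2.2561 - 1.1482)^2
FOC: (2*1 + 3.0)*x = 1 + 3.0*(-2.2561 + 1.1482)
x^{k+1} = -0.4647
Step 2: z-update.
Minimize 1*z^2 + 2*z + (3.0/2)*(-0.4647 - z - 1.1482)^2
FOC: (2*1 + 3.0)*z = -2 + 3.0*(-0.4647 - 1.1482)
z^{k+1} = -1.3678
Step 3: u-update.
u^{k+1} = -1.1482 - 0.4647 + 1.3678 = -0.2452
Step 4: Primal residual = |-0.4647 + 1.3678| = 0.903


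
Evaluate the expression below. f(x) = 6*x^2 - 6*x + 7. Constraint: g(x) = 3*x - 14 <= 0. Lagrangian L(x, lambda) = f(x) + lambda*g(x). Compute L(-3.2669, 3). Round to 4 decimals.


Step 1: Evaluate f(x).
f(-3.2669) = 6*(-3.2669)^2 - 6*(-3.2669) + 7 = 90.6372
Step 2: Evaluate g(x).
g(-3.2669) = 3*-3.2669 - 14 = -23.8007
Step 3: Compute Lagrangian.
L = 90.6372 + 3*-23.8007 = 19.2351


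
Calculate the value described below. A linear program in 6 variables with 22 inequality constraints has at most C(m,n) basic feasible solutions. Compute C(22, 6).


Each vertex corresponds to some choice of n active constraints out of m, so the number of vertices is at most C(m, n) = m! / (n!(m-n)!).
m = 22, n = 6
Numerator: 22 * 21 * 20 * 19 * 18 * 17
Denominator: 6! = 720
C(22, 6) = 74613


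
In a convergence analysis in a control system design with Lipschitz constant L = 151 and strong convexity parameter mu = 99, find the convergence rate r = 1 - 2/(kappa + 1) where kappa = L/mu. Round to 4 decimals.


Step 1: Compute the condition number.
kappa = L/mu = 151/99 = 1.5253
Step 2: Compute the convergence rate.
r = 1 - 2/(kappa + 1) = 1 - 2*mu/(L + mu) = (L - mu)/(L + mu) = 52/250 = 0.208


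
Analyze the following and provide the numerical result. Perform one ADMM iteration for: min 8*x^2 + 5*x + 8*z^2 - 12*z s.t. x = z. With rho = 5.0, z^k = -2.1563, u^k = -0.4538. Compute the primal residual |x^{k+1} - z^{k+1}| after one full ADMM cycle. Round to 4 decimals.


ADMM iteration with rho = 5.0, z^k = -2.1563, u^k = -0.4538
Step 1: x-update.
Minimize 8*x^2 + 5*x + (5.0/2)*(x + 2.1563 - 0.4538)^2
FOC: (2*8 + 5.0)*x = -5 + 5.0*(-2.1563 + 0.4538)
x^{k+1} = -0.6435
Step 2: z-update.
Minimize 8*z^2 - 12*z + (5.0/2)*(-0.6435 - z - 0.4538)^2
FOC: (2*8 + 5.0)*z = 12 + 5.0*(-0.6435 - 0.4538)
z^{k+1} = 0.3102
Step 3: u-update.
u^{k+1} = -0.4538 - 0.6435 - 0.3102 = -1.4074
Step 4: Primal residual = |-0.6435 - 0.3102| = 0.9536


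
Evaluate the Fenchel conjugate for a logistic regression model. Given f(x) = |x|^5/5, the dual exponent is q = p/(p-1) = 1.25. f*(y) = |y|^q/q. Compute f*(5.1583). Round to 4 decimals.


The conjugate exponent q satisfies 1/p + 1/q = 1.
p = 5, so q = 5/(5 - 1) = 1.25
|y|^q = 5.1583^1.25 = 7.7738
f*(5.1583) = 7.7738 / 1.25 = 6.219


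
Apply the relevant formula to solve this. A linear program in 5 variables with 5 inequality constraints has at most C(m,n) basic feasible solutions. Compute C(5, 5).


Each vertex corresponds to some choice of n active constraints out of m, so the number of vertices is at most C(m, n) = m! / (n!(m-n)!).
m = 5, n = 5
Numerator: 5 * 4 * 3 * 2 * 1
Denominator: 5! = 120
C(5, 5) = 1


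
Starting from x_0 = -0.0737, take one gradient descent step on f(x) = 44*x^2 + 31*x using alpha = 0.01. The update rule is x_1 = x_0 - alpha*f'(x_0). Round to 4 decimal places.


We compute the gradient at x_0 and apply the update.
f'(x) = 88*x + 31
f'(-0.0737) = 88*-0.0737 + 31 = 24.5144
x_1 = -0.0737 - 0.01*24.5144 = -0.3188


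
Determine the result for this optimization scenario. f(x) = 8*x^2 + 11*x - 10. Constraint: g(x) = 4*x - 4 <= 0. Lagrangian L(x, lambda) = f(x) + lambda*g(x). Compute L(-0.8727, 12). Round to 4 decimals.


Step 1: Evaluate f(x).
f(-0.8727) = 8*(-0.8727)^2 + 11*(-0.8727) - 10 = -13.5069
Step 2: Evaluate g(x).
g(-0.8727) = 4*-0.8727 - 4 = -7.4908
Step 3: Compute Lagrangian.
L = -13.5069 + 12*-7.4908 = -103.3965


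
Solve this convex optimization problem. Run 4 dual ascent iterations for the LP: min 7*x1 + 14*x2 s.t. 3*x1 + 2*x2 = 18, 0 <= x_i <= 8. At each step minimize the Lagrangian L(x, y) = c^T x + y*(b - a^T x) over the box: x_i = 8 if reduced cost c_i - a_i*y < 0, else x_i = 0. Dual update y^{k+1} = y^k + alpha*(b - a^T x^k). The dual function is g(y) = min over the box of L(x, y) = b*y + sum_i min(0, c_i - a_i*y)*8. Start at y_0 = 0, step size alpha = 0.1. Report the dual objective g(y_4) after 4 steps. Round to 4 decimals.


Dual ascent for LP: min 7*x1 + 14*x2, 3*x1 + 2*x2 = 18, 0 <= x_i <= 8
Step 1: y^k = 0.0, reduced costs: (7.0, 14.0)
  x^k = (0.0, 0.0), subgradient = b - a^T x = 18.0
  y^{k+1} = 0.0 + 0.1*18.0 = 1.8
Step 2: y^k = 1.8, reduced costs: (1.6, 10.4)
  x^k = (0.0, 0.0), subgradient = b - a^T x = 18.0
  y^{k+1} = 1.8 + 0.1*18.0 = 3.6
Step 3: y^k = 3.6, reduced costs: (-3.8, 6.8)
  x^k = (8.0, 0.0), subgradient = b - a^T x = -6.0
  y^{k+1} = 3.6 + 0.1*-6.0 = 3.0
Step 4: y^k = 3.0, reduced costs: (-2.0, 8.0)
  x^k = (8.0, 0.0), subgradient = b - a^T x = -6.0
  y^{k+1} = 3.0 + 0.1*-6.0 = 2.4
Dual objective at y_4 = 2.4: reduced costs (-0.2, 9.2), box minimizer x = (8.0, 0.0)
g(y_4) = b*y + (c1 - a1*y)*x1 + (c2 - a2*y)*x2 = 18*2.4 + (-0.2)*8.0 + 9.2*0.0 = 43.2 - 1.6 + 0.0 = 41.6


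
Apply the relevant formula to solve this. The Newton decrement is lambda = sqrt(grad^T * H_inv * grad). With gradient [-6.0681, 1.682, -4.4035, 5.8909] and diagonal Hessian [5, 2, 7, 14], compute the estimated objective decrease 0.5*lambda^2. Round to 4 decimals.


Step 1: H is diagonal, so H^(-1) * g = [-1.2136, 0.841, -0.6291, 0.4208].
Step 2: g^T H^(-1) g = sum_i g_i^2 / H_ii
  = (-6.0681)^2/5 + (1.682)^2/2 + (-4.4035)^2/7 + (5.8909)^2/14
  = 7.3644 + 1.4146 + 2.7701 + 2.4788 = 14.0278
Step 3: Objective decrease = 0.5 * g^T H^(-1) g = 7.0139


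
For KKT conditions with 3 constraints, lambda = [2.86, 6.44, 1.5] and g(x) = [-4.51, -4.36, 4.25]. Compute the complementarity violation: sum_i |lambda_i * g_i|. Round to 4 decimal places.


KKT complementary slackness check:
lambda_1 * g_1 = 2.86 * -4.51 = -12.8986
lambda_2 * g_2 = 6.44 * -4.36 = -28.0784
lambda_3 * g_3 = 1.5 * 4.25 = 6.375
Total violation = 12.8986 + 28.0784 + 6.375 = 47.352


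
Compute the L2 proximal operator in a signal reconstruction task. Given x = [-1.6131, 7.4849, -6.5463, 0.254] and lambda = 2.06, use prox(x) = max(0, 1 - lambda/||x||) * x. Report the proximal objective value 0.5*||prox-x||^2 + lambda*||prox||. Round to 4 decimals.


Step 1: Compute ||x||.
||x|| = 10.0769
Step 2: Compute scaling factor.
scale = max(0, 1 - 2.06/10.0769) = 0.7956
Step 3: prox(x) = [-1.2833, 5.9548, -5.2081, 0.2021]
||prox(x)|| = 8.0169
Step 4: Proximal objective.
0.5*||prox-x||^2 = 2.1218
lambda*||prox|| = 16.5148
Total = 18.6367


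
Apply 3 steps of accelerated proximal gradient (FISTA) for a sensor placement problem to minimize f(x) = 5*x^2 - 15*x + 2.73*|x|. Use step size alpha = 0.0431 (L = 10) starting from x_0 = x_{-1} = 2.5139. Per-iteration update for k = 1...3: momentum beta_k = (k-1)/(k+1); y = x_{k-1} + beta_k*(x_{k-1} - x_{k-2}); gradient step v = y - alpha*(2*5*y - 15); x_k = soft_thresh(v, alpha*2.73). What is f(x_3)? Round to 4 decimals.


FISTA on f(x) = 5*x^2 - 15*x + 2.73*|x|
L = 10, alpha = 0.0431
Iteration 1: beta = 0.0, y = 2.5139 + 0.0*(2.5139 - 2.5139) = 2.5139
  grad(y) = 10.139, v = y - alpha*grad = 2.0769
  prox(v) = soft_thresh(2.0769, 0.1177) = 1.9592
Iteration 2: beta = 0.3333, y = 1.9592 + 0.3333*(1.9592 - 2.5139) = 1.7744
  grad(y) = 2.7436, v = y - alpha*grad = 1.6561
  prox(v) = soft_thresh(1.6561, 0.1177) = 1.5384
Iteration 3: beta = 0.5, y = 1.5384 + 0.5*(1.5384 - 1.9592) = 1.328
  grad(y) = -1.7195, v = y - alpha*grad = 1.4022
  prox(v) = soft_thresh(1.4022, 0.1177) = 1.2845
f(x_3) = 5*1.2845^2 - 15*1.2845 + 2.73*|1.2845| = -7.5111


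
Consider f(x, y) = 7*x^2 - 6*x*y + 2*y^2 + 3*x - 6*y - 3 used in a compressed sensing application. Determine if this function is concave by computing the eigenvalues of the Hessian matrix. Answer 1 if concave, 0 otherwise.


The Hessian of f(x,y) = 7*x^2 - 6*x*y + 2*y^2 + 3*x - 6*y - 3 is:
H = [[14, -6], [-6, 4]]
Trace = 14 + 4 = 18
Determinant = 14*4 - (-6)^2 = 20
Discriminant = (18)^2 - 4*20 = 244.0
Eigenvalues: lambda_1 = 1.1898, lambda_2 = 16.8102
The function is not concave.

0


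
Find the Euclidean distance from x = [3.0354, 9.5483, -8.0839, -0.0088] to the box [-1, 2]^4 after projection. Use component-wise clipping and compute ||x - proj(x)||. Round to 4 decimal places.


Project each component onto [-1, 2].
clip(3.0354) = 2.0, clip(9.5483) = 2.0, clip(-8.0839) = -1.0, clip(-0.0088) = -0.0088
Projection = [2.0, 2.0, -1.0, -0.0088]
Squared diffs: [1.0721, 56.9768, 50.1816, 0.0]
Distance = sqrt(108.2305) = 10.4034


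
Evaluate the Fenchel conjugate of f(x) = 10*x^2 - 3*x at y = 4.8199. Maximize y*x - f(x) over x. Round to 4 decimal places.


f*(y) = sup_x {y*x - a*x^2 - b*x} = sup_x {(y-b)*x - a*x^2}
FOC: (y - b) - 2a*x = 0 => x* = (y - b)/(2a)
x* = (4.8199 + 3)/(2*10) = 0.391
f*(4.8199) = (y-b)^2/(4a) = (4.8199 + 3)^2/(4*10)
= 61.1508/40 = 1.5288


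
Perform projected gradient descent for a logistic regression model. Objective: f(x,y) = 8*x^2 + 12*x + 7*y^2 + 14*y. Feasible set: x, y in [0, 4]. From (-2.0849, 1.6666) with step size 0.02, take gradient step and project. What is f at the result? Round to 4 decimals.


Step 1: Compute gradient at (-2.0849, 1.6666).
grad_x = 2*8*-2.0849 + 12 = -21.3584
grad_y = 2*7*1.6666 + 14 = 37.3324
Step 2: Gradient step.
x_raw = -2.0849 - 0.02*-21.3584 = -1.6577
y_raw = 1.6666 - 0.02*37.3324 = 0.92
Step 3: Project onto [0, 4].
x_proj = clip(-1.6577) = 0.0
y_proj = clip(0.92) = 0.92
Step 4: Evaluate f.
f(0.0, 0.92) = 18.8035


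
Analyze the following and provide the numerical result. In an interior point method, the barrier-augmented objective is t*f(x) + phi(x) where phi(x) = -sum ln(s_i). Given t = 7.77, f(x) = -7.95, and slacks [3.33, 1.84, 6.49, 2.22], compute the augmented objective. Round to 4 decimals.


Step 1: Compute log-barrier.
ln values: [1.203, 0.6098, 1.8703, 0.7975]
phi = -(1.203 + 0.6098 + 1.8703 + 0.7975) = -4.4805
Step 2: Compute augmented objective.
t*f(x) = 7.77*-7.95 = -61.7715
Total = -61.7715 - 4.4805 = -66.252


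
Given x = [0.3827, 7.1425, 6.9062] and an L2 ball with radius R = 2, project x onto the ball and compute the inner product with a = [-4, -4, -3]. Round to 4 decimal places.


Step 1: Compute ||x|| (intermediates to 6 decimals).
||x|| = sqrt(0.3827^2 + 7.1425^2 + 6.9062^2) = 9.942704
Step 2: Project.
Since ||x|| > R, scale = R/||x|| = 2/9.942704 = 0.201153, proj(x) = scale * x
proj(x) = [0.076981, 1.436735, 1.389203]
Step 3: Dot product.
a^T * proj(x) = -4*0.076981 - 4*1.436735 - 3*1.389203 = -10.2225


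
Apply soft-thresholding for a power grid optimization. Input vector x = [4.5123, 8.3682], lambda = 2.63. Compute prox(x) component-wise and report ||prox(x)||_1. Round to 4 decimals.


Soft-thresholding with lambda = 2.63:
prox(4.5123) = sign(4.5123)*max(|4.5123| - 2.63, 0) = 1.8823
prox(8.3682) = sign(8.3682)*max(|8.3682| - 2.63, 0) = 5.7382
prox(x) = [1.8823, 5.7382]
||prox(x)||_1 = 1.8823 + 5.7382 = 7.6205


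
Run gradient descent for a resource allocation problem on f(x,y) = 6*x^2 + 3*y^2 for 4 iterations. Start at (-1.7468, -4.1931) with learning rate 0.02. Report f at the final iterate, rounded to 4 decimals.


Gradient descent on f(x,y) = 6*x^2 + 3*y^2.
Starting point: (-1.7468, -4.1931), alpha = 0.02
Step 1: grad_x = 2*6*-1.7468 = -20.9616, grad_y = 2*3*-4.1931 = -25.1586
  x_1 = -1.7468 - 0.02*-20.9616 = -1.3276
  y_1 = -4.1931 - 0.02*-25.1586 = -3.6899
Step 2: grad_x = 2*6*-1.3276 = -15.9308, grad_y = 2*3*-3.6899 = -22.1396
  x_2 = -1.3276 - 0.02*-15.9308 = -1.009
  y_2 = -3.6899 - 0.02*-22.1396 = -3.2471
Step 3: grad_x = 2*6*-1.009 = -12.1074, grad_y = 2*3*-3.2471 = -19.4828
  x_3 = -1.009 - 0.02*-12.1074 = -0.7668
  y_3 = -3.2471 - 0.02*-19.4828 = -2.8575
Step 4: grad_x = 2*6*-0.7668 = -9.2016, grad_y = 2*3*-2.8575 = -17.1449
  x_4 = -0.7668 - 0.02*-9.2016 = -0.5828
  y_4 = -2.8575 - 0.02*-17.1449 = -2.5146
f(-0.5828, -2.5146) = 6*(-0.5828)^2 + 3*(-2.5146)^2 = 21.0071


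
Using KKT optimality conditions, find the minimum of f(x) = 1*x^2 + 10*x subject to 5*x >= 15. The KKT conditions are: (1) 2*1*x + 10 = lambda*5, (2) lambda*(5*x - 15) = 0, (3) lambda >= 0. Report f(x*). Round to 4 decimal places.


Step 1: Try lambda = 0 (constraint inactive).
x_unc = -10/(2*1) = -5.0
Check: 5*-5.0 = -25.0 < 15 -- violated!
Step 2: Constraint must be active: 5*x = 15
x* = 15/5 = 3.0
lambda = (2*1*3.0 + 10)/5 = 3.2
Step 3: Compute optimal value.
f(x*) = 1*3.0^2 + 10*3.0 = 39.0


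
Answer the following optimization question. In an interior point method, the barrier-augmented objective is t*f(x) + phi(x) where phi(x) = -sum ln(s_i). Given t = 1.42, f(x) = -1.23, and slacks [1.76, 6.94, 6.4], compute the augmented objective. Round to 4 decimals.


Step 1: Compute log-barrier.
ln values: [0.5653, 1.9373, 1.8563]
phi = -(0.5653 + 1.9373 + 1.8563) = -4.3589
Step 2: Compute augmented objective.
t*f(x) = 1.42*-1.23 = -1.7466
Total = -1.7466 - 4.3589 = -6.1055


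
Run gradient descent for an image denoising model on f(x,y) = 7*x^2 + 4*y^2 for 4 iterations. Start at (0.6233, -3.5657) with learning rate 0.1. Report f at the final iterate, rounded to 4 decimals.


Gradient descent on f(x,y) = 7*x^2 + 4*y^2.
Starting point: (0.6233, -3.5657), alpha = 0.1
Step 1: grad_x = 2*7*0.6233 = 8.7262, grad_y = 2*4*-3.5657 = -28.5256
  x_1 = 0.6233 - 0.1*8.7262 = -0.2493
  y_1 = -3.5657 - 0.1*-28.5256 = -0.7131
Step 2: grad_x = 2*7*-0.2493 = -3.4905, grad_y = 2*4*-0.7131 = -5.7051
  x_2 = -0.2493 - 0.1*-3.4905 = 0.0997
  y_2 = -0.7131 - 0.1*-5.7051 = -0.1426
Step 3: grad_x = 2*7*0.0997 = 1.3962, grad_y = 2*4*-0.1426 = -1.141
  x_3 = 0.0997 - 0.1*1.3962 = -0.0399
  y_3 = -0.1426 - 0.1*-1.141 = -0.0285
Step 4: grad_x = 2*7*-0.0399 = -0.5585, grad_y = 2*4*-0.0285 = -0.2282
  x_4 = -0.0399 - 0.1*-0.5585 = 0.016
  y_4 = -0.0285 - 0.1*-0.2282 = -0.0057
f(0.016, -0.0057) = 7*0.016^2 + 4*(-0.0057)^2 = 0.0019


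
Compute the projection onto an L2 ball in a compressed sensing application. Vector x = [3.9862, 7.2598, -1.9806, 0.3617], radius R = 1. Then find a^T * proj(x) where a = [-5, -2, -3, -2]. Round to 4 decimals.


Step 1: Compute ||x|| (intermediates to 6 decimals).
||x|| = sqrt(3.9862^2 + 7.2598^2 + (-1.9806)^2 + 0.3617^2) = 8.523385
Step 2: Project.
Since ||x|| > R, scale = R/||x|| = 1/8.523385 = 0.117324, proj(x) = scale * x
proj(x) = [0.467677, 0.851749, -0.232372, 0.042436]
Step 3: Dot product.
a^T * proj(x) = -5*0.467677 - 2*0.851749 - 3*(-0.232372) - 2*0.042436 = -3.4296


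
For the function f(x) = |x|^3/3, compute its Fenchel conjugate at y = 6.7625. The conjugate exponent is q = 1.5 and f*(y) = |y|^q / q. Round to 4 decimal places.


The conjugate exponent q satisfies 1/p + 1/q = 1.
p = 3, so q = 3/(3 - 1) = 1.5
|y|^q = 6.7625^1.5 = 17.5858
f*(6.7625) = 17.5858 / 1.5 = 11.7238


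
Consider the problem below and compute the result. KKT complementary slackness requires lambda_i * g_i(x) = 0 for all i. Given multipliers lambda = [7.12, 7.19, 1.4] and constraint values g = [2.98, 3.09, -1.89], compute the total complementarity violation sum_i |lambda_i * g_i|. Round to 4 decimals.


KKT complementary slackness check:
lambda_1 * g_1 = 7.12 * 2.98 = 21.2176
lambda_2 * g_2 = 7.19 * 3.09 = 22.2171
lambda_3 * g_3 = 1.4 * -1.89 = -2.646
Total violation = 21.2176 + 22.2171 + 2.646 = 46.0807


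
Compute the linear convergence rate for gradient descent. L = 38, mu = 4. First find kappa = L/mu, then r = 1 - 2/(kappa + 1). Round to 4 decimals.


Step 1: Compute the condition number.
kappa = L/mu = 38/4 = 9.5
Step 2: Compute the convergence rate.
r = 1 - 2/(kappa + 1) = 1 - 2*mu/(L + mu) = (L - mu)/(L + mu) = 34/42 = 0.8095


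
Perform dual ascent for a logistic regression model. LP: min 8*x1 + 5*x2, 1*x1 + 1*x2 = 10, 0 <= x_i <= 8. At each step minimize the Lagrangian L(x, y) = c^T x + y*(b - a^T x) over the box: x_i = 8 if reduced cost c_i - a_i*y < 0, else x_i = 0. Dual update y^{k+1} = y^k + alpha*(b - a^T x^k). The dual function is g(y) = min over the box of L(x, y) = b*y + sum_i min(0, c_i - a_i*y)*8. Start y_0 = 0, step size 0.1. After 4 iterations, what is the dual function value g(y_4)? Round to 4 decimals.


Dual ascent for LP: min 8*x1 + 5*x2, 1*x1 + 1*x2 = 10, 0 <= x_i <= 8
Step 1: y^k = 0.0, reduced costs: (8.0, 5.0)
  x^k = (0.0, 0.0), subgradient = b - a^T x = 10.0
  y^{k+1} = 0.0 + 0.1*10.0 = 1.0
Step 2: y^k = 1.0, reduced costs: (7.0, 4.0)
  x^k = (0.0, 0.0), subgradient = b - a^T x = 10.0
  y^{k+1} = 1.0 + 0.1*10.0 = 2.0
Step 3: y^k = 2.0, reduced costs: (6.0, 3.0)
  x^k = (0.0, 0.0), subgradient = b - a^T x = 10.0
  y^{k+1} = 2.0 + 0.1*10.0 = 3.0
Step 4: y^k = 3.0, reduced costs: (5.0, 2.0)
  x^k = (0.0, 0.0), subgradient = b - a^T x = 10.0
  y^{k+1} = 3.0 + 0.1*10.0 = 4.0
Dual objective at y_4 = 4.0: reduced costs (4.0, 1.0), box minimizer x = (0.0, 0.0)
g(y_4) = b*y + (c1 - a1*y)*x1 + (c2 - a2*y)*x2 = 10*4.0 + 4.0*0.0 + 1.0*0.0 = 40.0 + 0.0 + 0.0 = 40.0


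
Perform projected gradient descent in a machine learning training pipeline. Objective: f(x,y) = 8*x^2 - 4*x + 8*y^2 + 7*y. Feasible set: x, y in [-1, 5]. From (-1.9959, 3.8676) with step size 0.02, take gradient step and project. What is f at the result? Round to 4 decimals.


Step 1: Compute gradient at (-1.9959, 3.8676).
grad_x = 2*8*-1.9959 - 4 = -35.9344
grad_y = 2*8*3.8676 + 7 = 68.8816
Step 2: Gradient step.
x_raw = -1.9959 - 0.02*-35.9344 = -1.2772
y_raw = 3.8676 - 0.02*68.8816 = 2.49
Step 3: Project onto [-1, 5].
x_proj = clip(-1.2772) = -1.0
y_proj = clip(2.49) = 2.49
Step 4: Evaluate f.
f(-1.0, 2.49) = 79.0293
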